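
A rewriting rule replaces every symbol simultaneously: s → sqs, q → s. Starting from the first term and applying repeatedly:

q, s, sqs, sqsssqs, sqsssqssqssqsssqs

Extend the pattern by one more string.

Applying the rule to each of the 17 symbols of sqsssqssqssqsssqs gives the pieces sqs s sqs sqs sqs s sqs sqs s sqs sqs s sqs sqs sqs s sqs, which concatenate to the answer.

sqsssqssqssqsssqssqsssqssqsssqssqssqsssqs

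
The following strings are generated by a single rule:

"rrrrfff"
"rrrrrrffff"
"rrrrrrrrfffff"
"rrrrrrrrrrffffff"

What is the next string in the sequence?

rrrrrrrrrrrrfffffff

Each string has the form r^{2n} f^{n+1}, where the shown terms are n = 2, 3, 4, 5.
At n = 6 the blocks have lengths 12, 7.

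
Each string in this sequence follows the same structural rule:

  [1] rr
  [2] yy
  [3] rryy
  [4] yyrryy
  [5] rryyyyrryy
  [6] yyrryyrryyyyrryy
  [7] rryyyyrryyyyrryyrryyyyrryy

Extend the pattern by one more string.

yyrryyrryyyyrryyrryyyyrryyyyrryyrryyyyrryy

Each term (from the third on) is the two preceding terms concatenated in order: term 3 = rr·yy = rryy.
So term 8 is yyrryyrryyyyrryy·rryyyyrryyyyrryyrryyyyrryy.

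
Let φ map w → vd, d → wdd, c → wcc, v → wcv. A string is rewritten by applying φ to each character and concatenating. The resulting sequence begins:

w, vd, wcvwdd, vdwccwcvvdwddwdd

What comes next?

wcvwddvdwccwccvdwccwcvwcvwddvdwddwddvdwddwdd

φ(vdwccwcvvdwddwdd) expands symbol-by-symbol to wcv wdd vd wcc wcc vd wcc wcv wcv wdd vd wdd wdd vd wdd wdd; joining the 16 pieces gives the next term.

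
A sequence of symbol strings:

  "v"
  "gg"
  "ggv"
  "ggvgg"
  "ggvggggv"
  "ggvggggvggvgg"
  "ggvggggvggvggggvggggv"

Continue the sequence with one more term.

From term 3 onward, concatenate the last term with the second-to-last: gg·v = ggv, ggv·gg = ggvgg, …
Continuing: ggvggggvggvggggvggggv · ggvggggvggvgg gives term 8.

ggvggggvggvggggvggggvggvggggvggvgg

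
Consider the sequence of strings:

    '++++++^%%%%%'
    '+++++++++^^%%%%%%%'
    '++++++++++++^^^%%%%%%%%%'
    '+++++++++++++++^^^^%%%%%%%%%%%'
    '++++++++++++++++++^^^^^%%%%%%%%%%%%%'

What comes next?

Term n consists of 3n +'s, followed by n-1 ^'s, followed by 2n+1 %'s, where the shown terms are n = 2, 3, 4, 5, 6.
For the next term, n = 7, so the run lengths are 21, 6, 15.

+++++++++++++++++++++^^^^^^%%%%%%%%%%%%%%%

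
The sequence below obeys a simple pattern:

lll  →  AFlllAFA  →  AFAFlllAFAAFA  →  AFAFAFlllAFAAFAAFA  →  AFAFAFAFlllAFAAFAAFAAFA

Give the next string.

AFAFAFAFAFlllAFAAFAAFAAFAAFA

Each term wraps the previous one in AF on the left and AFA on the right.
One more step from AFAFAFAFlllAFAAFAAFAAFA gives the answer.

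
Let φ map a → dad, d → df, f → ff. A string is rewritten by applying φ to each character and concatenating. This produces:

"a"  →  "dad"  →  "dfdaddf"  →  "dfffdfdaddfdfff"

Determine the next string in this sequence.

Rewriting the 15 symbols of dfffdfdaddfdfff one by one yields df ff ff ff df ff df dad df df ff df ff ff ff; concatenated:

dfffffffdfffdfdaddfdfffdfffffff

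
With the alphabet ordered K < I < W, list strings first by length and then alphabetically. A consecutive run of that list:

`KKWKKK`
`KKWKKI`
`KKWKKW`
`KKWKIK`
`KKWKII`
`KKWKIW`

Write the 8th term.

Advancing 2 positions from KKWKIW through KKWKIW → KKWKWK reaches term 8.

KKWKWI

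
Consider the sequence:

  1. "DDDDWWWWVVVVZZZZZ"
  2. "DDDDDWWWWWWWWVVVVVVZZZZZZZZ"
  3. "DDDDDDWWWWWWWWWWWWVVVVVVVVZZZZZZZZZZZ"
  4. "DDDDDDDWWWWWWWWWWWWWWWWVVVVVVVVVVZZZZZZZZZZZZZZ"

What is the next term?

DDDDDDDDWWWWWWWWWWWWWWWWWWWWVVVVVVVVVVVVZZZZZZZZZZZZZZZZZ

The n-th term is n+3 D's then 4n W's then 2n+2 V's then 3n+2 Z's (n = 1, 2, …).
For the next term, n = 5, so the run lengths are 8, 20, 12, 17.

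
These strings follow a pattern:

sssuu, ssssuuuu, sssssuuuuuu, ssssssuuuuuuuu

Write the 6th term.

ssssssssuuuuuuuuuuuu

Term n consists of n+2 s's, followed by 2n u's (n = 1, 2, …).
At n = 6 the blocks have lengths 8, 12.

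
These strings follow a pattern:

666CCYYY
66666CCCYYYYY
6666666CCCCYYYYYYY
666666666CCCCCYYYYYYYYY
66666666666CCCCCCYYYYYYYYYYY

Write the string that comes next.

Each string has the form 6^{2n+1} C^{n+1} Y^{2n+1} (n = 1, 2, …).
Setting n = 6 gives 13, 7, 13 characters in each block.

6666666666666CCCCCCCYYYYYYYYYYYYY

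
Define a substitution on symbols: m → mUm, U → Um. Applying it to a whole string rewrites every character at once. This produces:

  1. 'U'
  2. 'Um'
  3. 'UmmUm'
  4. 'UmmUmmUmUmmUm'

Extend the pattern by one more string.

φ(UmmUmmUmUmmUm) expands symbol-by-symbol to Um mUm mUm Um mUm mUm Um mUm Um mUm mUm Um mUm; joining the 13 pieces gives the next term.

UmmUmmUmUmmUmmUmUmmUmUmmUmmUmUmmUm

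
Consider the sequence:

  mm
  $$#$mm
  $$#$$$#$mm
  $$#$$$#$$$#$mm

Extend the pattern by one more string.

Each term is the previous one with $$#$ prepended.
One more step from $$#$$$#$$$#$mm gives the answer.

$$#$$$#$$$#$$$#$mm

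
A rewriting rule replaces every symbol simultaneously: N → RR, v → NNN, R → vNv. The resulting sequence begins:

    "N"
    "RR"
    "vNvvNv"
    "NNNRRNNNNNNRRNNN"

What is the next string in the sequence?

Rewriting the 16 symbols of NNNRRNNNNNNRRNNN one by one yields RR RR RR vNv vNv RR RR RR RR RR RR vNv vNv RR RR RR; concatenated:

RRRRRRvNvvNvRRRRRRRRRRRRvNvvNvRRRRRR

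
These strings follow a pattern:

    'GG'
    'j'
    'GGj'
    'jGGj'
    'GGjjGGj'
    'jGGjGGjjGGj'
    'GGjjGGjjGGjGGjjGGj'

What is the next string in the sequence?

This is a Fibonacci-style word recurrence s(k) = s(k−2)·s(k−1): e.g. GG·j = GGj.
So term 8 is jGGjGGjjGGj·GGjjGGjjGGjGGjjGGj.

jGGjGGjjGGjGGjjGGjjGGjGGjjGGj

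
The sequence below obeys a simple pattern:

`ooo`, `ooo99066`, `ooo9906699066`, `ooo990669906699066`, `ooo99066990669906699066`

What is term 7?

Each term is the previous one with 99066 appended.
From ooo99066990669906699066, 2 further steps: ooo99066990669906699066 → ooo9906699066990669906699066 → (answer).

ooo990669906699066990669906699066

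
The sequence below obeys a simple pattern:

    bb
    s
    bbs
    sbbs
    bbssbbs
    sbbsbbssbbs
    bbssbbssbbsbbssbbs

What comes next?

This is a Fibonacci-style word recurrence s(k) = s(k−2)·s(k−1): e.g. bb·s = bbs.
The next term joins sbbsbbssbbs and bbssbbssbbsbbssbbs.

sbbsbbssbbsbbssbbssbbsbbssbbs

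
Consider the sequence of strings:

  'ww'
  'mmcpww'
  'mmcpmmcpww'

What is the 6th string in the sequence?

mmcpmmcpmmcpmmcpmmcpww

The strings grow by a fixed prefix mmcp each time.
From mmcpmmcpww, 3 further steps: mmcpmmcpww → mmcpmmcpmmcpww → mmcpmmcpmmcpmmcpww → (answer).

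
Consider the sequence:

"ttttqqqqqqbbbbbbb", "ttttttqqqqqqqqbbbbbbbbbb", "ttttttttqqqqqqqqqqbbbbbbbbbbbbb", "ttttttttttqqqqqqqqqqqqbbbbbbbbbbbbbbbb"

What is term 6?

ttttttttttttttqqqqqqqqqqqqqqqqbbbbbbbbbbbbbbbbbbbbbb

The n-th term is 2n t's then 2n+2 q's then 3n+1 b's, where the shown terms are n = 2, 3, 4, 5.
For term 6, n = 7, so the run lengths are 14, 16, 22.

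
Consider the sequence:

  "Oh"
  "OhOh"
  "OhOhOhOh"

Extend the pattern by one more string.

Every step duplicates the string.
Doubling OhOhOhOh:

OhOhOhOhOhOhOhOh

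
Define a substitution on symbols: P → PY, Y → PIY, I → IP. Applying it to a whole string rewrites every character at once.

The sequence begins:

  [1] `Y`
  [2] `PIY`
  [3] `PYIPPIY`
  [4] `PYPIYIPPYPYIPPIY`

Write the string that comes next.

PYPIYPYIPPIYIPPYPYPIYPYPIYIPPYPYIPPIY

φ(PYPIYIPPYPYIPPIY) expands symbol-by-symbol to PY PIY PY IP PIY IP PY PY PIY PY PIY IP PY PY IP PIY; joining the 16 pieces gives the next term.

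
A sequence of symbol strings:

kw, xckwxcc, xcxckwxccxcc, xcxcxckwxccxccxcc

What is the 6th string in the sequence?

Every step adds xc to the front and xcc to the end of the previous string.
From xcxcxckwxccxccxcc, 2 further steps: xcxcxckwxccxccxcc → xcxcxcxckwxccxccxccxcc → (answer).

xcxcxcxcxckwxccxccxccxccxcc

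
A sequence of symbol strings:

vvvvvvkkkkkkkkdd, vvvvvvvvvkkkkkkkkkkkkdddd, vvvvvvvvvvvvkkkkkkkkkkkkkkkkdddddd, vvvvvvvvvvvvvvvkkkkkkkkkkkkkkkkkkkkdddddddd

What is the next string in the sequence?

vvvvvvvvvvvvvvvvvvkkkkkkkkkkkkkkkkkkkkkkkkdddddddddd

Reading off run lengths: v runs 6, 9, 12, 15; k runs 8, 12, 16, 20; d runs 2, 4, 6, 8 — each is linear in n, where the shown terms are n = 2, 3, 4, 5.
At n = 6 the blocks have lengths 18, 24, 10.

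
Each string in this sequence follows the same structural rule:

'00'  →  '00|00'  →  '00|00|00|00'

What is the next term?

s(k+1) = s(k)·|·s(k) — each term doubles the last with '|' between the halves.
Doubling 00|00|00|00 with '|' between the halves:

00|00|00|00|00|00|00|00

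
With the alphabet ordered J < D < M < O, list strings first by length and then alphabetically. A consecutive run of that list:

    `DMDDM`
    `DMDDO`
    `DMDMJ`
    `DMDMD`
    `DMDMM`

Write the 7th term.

Advancing 2 positions from DMDMM through DMDMM → DMDMO reaches term 7.

DMDOJ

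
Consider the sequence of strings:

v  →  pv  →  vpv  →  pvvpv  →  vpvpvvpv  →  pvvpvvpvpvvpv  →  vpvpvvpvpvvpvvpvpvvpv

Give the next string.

pvvpvvpvpvvpvvpvpvvpvpvvpvvpvpvvpv

This is a Fibonacci-style word recurrence s(k) = s(k−2)·s(k−1): e.g. v·pv = vpv.
Continuing: pvvpvvpvpvvpv · vpvpvvpvpvvpvvpvpvvpv gives term 8.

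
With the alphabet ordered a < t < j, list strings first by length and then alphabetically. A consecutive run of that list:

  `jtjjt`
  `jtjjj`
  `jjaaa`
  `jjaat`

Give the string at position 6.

Stepping forward 2 times from jjaat: jjaat → jjaaj, then the target.

jjata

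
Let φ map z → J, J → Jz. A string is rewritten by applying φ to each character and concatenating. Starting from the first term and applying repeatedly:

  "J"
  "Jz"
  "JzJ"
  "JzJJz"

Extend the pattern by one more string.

Expanding JzJJz: J→Jz, z→J, J→Jz, J→Jz, z→J. Concatenated: Jz J Jz Jz J.

JzJJzJzJ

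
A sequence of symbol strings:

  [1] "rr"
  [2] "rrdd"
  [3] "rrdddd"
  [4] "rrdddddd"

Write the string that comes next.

Each term is the previous one with dd appended.
Applying this once more to rrdddddd:

rrdddddddd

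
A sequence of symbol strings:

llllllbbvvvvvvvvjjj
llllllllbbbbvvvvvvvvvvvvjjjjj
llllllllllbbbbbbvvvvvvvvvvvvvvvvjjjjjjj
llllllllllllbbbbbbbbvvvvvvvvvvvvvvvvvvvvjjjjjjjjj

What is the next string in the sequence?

The n-th term is 2n+2 l's then 2n-2 b's then 4n v's then 2n-1 j's, where the shown terms are n = 2, 3, 4, 5.
Setting n = 6 gives 14, 10, 24, 11 characters in each block.

llllllllllllllbbbbbbbbbbvvvvvvvvvvvvvvvvvvvvvvvvjjjjjjjjjjj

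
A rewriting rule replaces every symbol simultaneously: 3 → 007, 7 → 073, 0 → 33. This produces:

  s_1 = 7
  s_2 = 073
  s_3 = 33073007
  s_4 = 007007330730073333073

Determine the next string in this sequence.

Rewriting the 21 symbols of 007007330730073333073 one by one yields 33 33 073 33 33 073 007 007 33 073 007 33 33 073 007 007 007 007 33 073 007; concatenated:

3333073333307300700733073007333307300700700700733073007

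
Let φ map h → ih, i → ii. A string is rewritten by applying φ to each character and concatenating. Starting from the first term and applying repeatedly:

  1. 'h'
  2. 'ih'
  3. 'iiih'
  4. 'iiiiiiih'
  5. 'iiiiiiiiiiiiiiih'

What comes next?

Rewriting the 16 symbols of iiiiiiiiiiiiiiih one by one yields ii ii ii ii ii ii ii ii ii ii ii ii ii ii ii ih; concatenated:

iiiiiiiiiiiiiiiiiiiiiiiiiiiiiiih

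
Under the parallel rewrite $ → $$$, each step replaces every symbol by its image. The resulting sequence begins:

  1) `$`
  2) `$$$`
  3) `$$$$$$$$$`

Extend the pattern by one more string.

$$$$$$$$$$$$$$$$$$$$$$$$$$$

Expanding $$$$$$$$$: $→$$$, $→$$$, $→$$$, $→$$$, $→$$$, $→$$$, $→$$$, $→$$$, $→$$$. Concatenated: $$$ $$$ $$$ $$$ $$$ $$$ $$$ $$$ $$$.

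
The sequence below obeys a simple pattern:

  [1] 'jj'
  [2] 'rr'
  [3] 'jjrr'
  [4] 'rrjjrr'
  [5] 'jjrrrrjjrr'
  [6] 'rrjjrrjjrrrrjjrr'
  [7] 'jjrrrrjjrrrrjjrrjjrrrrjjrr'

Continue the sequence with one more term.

From term 3 onward, concatenate the second-to-last term with the last: jj·rr = jjrr, rr·jjrr = rrjjrr, …
So term 8 is rrjjrrjjrrrrjjrr·jjrrrrjjrrrrjjrrjjrrrrjjrr.

rrjjrrjjrrrrjjrrjjrrrrjjrrrrjjrrjjrrrrjjrr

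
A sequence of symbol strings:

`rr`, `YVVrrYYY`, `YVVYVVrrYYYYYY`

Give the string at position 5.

YVVYVVYVVYVVrrYYYYYYYYYYYY

s(k+1) = YVV·s(k)·YYY, so each term gains YVV as a prefix and YYY as a suffix.
From YVVYVVrrYYYYYY, 2 further steps: YVVYVVrrYYYYYY → YVVYVVYVVrrYYYYYYYYY → (answer).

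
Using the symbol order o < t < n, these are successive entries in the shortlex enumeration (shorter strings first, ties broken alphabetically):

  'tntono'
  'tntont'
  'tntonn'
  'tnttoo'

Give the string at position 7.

tnttto

Advancing 3 positions from tnttoo through tnttoo → tnttot → tntton reaches term 7.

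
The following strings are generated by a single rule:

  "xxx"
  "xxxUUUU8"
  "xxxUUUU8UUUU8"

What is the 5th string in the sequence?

xxxUUUU8UUUU8UUUU8UUUU8

Each term is the previous one with UUUU8 appended.
From xxxUUUU8UUUU8, 2 further steps: xxxUUUU8UUUU8 → xxxUUUU8UUUU8UUUU8 → (answer).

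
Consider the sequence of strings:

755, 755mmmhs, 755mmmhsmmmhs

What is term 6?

Each term is the previous one with mmmhs appended.
From 755mmmhsmmmhs, 3 further steps: 755mmmhsmmmhs → 755mmmhsmmmhsmmmhs → 755mmmhsmmmhsmmmhsmmmhs → (answer).

755mmmhsmmmhsmmmhsmmmhsmmmhs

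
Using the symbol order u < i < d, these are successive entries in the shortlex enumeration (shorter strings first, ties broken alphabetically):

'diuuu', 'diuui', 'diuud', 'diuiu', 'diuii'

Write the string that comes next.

diuid

Find the rightmost character of diuii below d, bump it to the next letter, and reset everything to its right to u.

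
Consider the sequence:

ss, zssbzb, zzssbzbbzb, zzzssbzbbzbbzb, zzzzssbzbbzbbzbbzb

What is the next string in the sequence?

s(k+1) = z·s(k)·bzb, so each term gains z as a prefix and bzb as a suffix.
Applying this once more to zzzzssbzbbzbbzbbzb:

zzzzzssbzbbzbbzbbzbbzb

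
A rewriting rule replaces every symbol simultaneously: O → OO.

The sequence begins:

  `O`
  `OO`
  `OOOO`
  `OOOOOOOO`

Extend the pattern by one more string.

Apply φ to OOOOOOOO symbol by symbol: O→OO, O→OO, O→OO, O→OO, O→OO, O→OO, O→OO, O→OO; joined: OO OO OO OO OO OO OO OO.

OOOOOOOOOOOOOOOO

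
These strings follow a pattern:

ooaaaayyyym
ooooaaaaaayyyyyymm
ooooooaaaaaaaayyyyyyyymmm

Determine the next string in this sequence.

ooooooooaaaaaaaaaayyyyyyyyyymmmm

The n-th term is 2n o's then 2n+2 a's then 2n+2 y's then n m's (n = 1, 2, …).
For the next term, n = 4, so the run lengths are 8, 10, 10, 4.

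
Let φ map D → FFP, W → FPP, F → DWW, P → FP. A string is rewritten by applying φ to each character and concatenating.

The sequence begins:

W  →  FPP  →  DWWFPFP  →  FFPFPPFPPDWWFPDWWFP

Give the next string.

Replace each of the 19 characters of FFPFPPFPPDWWFPDWWFP in place — DWW DWW FP DWW FP FP DWW FP FP FFP FPP FPP DWW FP FFP FPP FPP DWW FP — and concatenate.

DWWDWWFPDWWFPFPDWWFPFPFFPFPPFPPDWWFPFFPFPPFPPDWWFP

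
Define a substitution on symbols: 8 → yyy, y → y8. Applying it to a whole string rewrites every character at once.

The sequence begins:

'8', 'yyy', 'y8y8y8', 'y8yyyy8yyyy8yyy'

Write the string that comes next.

y8yyyy8y8y8y8yyyy8y8y8y8yyyy8y8y8

φ(y8yyyy8yyyy8yyy) expands symbol-by-symbol to y8 yyy y8 y8 y8 y8 yyy y8 y8 y8 y8 yyy y8 y8 y8; joining the 15 pieces gives the next term.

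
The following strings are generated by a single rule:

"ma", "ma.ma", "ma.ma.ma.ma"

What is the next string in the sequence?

Every step duplicates the string with '.' between the halves.
Doubling ma.ma.ma.ma with '.' between the halves:

ma.ma.ma.ma.ma.ma.ma.ma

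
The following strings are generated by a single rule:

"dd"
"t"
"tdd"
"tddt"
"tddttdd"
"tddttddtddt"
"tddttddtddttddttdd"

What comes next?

Each term (from the third on) is the previous term followed by the one before it: term 3 = t·dd = tdd.
So term 8 is tddttddtddttddttdd·tddttddtddt.

tddttddtddttddttddtddttddtddt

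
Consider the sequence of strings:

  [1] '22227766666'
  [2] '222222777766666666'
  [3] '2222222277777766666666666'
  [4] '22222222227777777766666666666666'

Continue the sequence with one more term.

222222222222777777777766666666666666666

Each string has the form 2^{2n+2} 7^{2n} 6^{3n+2} (n = 1, 2, …).
For the next term, n = 5, so the run lengths are 12, 10, 17.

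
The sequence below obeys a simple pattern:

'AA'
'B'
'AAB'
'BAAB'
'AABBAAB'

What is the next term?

This is a Fibonacci-style word recurrence s(k) = s(k−2)·s(k−1): e.g. AA·B = AAB.
Continuing: BAAB · AABBAAB gives term 6.

BAABAABBAAB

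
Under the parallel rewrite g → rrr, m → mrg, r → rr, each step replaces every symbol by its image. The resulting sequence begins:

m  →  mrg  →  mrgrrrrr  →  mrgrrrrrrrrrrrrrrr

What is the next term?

φ(mrgrrrrrrrrrrrrrrr) expands symbol-by-symbol to mrg rr rrr rr rr rr rr rr rr rr rr rr rr rr rr rr rr rr; joining the 18 pieces gives the next term.

mrgrrrrrrrrrrrrrrrrrrrrrrrrrrrrrrrrrrr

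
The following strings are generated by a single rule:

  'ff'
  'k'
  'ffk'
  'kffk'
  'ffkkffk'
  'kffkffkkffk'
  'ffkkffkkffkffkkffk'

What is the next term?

kffkffkkffkffkkffkkffkffkkffk

From term 3 onward, concatenate the second-to-last term with the last: ff·k = ffk, k·ffk = kffk, …
So term 8 is kffkffkkffk·ffkkffkkffkffkkffk.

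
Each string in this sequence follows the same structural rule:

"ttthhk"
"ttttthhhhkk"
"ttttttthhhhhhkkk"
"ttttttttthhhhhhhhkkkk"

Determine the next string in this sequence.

ttttttttttthhhhhhhhhhkkkkk

Each string has the form t^{2n+1} h^{2n} k^{n} (n = 1, 2, …).
At n = 5 the blocks have lengths 11, 10, 5.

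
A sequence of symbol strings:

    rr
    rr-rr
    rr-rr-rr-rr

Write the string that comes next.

rr-rr-rr-rr-rr-rr-rr-rr

s(k+1) = s(k)·-·s(k) — each term doubles the last with '-' between the halves.
One more doubling of rr-rr-rr-rr gives the answer.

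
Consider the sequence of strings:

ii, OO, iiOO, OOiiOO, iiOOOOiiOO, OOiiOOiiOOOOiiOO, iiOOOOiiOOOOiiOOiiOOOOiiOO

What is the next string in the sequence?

From term 3 onward, concatenate the second-to-last term with the last: ii·OO = iiOO, OO·iiOO = OOiiOO, …
Continuing: OOiiOOiiOOOOiiOO · iiOOOOiiOOOOiiOOiiOOOOiiOO gives term 8.

OOiiOOiiOOOOiiOOiiOOOOiiOOOOiiOOiiOOOOiiOO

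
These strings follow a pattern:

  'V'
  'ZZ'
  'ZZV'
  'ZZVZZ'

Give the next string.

ZZVZZZZV

This is a Fibonacci-style word recurrence s(k) = s(k−1)·s(k−2): e.g. ZZ·V = ZZV.
So term 5 is ZZVZZ·ZZV.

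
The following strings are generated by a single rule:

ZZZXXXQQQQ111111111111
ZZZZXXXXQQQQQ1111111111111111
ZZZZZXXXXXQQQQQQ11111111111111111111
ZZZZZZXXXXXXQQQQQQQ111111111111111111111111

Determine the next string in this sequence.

Each string has the form Z^{n} X^{n} Q^{n+1} 1^{4n}, where the shown terms are n = 3, 4, 5, 6.
For the next term, n = 7, so the run lengths are 7, 7, 8, 28.

ZZZZZZZXXXXXXXQQQQQQQQ1111111111111111111111111111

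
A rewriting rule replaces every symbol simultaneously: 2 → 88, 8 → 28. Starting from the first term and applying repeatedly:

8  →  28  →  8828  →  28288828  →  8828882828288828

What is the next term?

φ(8828882828288828) expands symbol-by-symbol to 28 28 88 28 28 28 88 28 88 28 88 28 28 28 88 28; joining the 16 pieces gives the next term.

28288828282888288828882828288828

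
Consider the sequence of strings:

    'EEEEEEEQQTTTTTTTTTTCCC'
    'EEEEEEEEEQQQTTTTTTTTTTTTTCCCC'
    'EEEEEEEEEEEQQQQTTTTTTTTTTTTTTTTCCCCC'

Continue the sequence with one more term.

Each string has the form E^{2n+1} Q^{n-1} T^{3n+1} C^{n}, where the shown terms are n = 3, 4, 5.
Setting n = 6 gives 13, 5, 19, 6 characters in each block.

EEEEEEEEEEEEEQQQQQTTTTTTTTTTTTTTTTTTTCCCCCC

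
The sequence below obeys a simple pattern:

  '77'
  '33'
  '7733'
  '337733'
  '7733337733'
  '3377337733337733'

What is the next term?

From term 3 onward, concatenate the second-to-last term with the last: 77·33 = 7733, 33·7733 = 337733, …
Continuing: 7733337733 · 3377337733337733 gives term 7.

77333377333377337733337733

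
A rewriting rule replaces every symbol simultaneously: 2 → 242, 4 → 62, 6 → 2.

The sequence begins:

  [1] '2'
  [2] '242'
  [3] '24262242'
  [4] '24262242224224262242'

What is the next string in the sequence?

242622422242242622422422426224224262242224224262242

φ(24262242224224262242) expands symbol-by-symbol to 242 62 242 2 242 242 62 242 242 242 62 242 242 62 242 2 242 242 62 242; joining the 20 pieces gives the next term.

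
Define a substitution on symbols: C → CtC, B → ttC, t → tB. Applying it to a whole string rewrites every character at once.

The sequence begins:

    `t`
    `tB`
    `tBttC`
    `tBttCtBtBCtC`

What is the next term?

tBttCtBtBCtCtBttCtBttCCtCtBCtC

Rewriting each symbol of tBttCtBtBCtC: t→tB, B→ttC, t→tB, t→tB, C→CtC, t→tB, B→ttC, t→tB, B→ttC, C→CtC, t→tB, C→CtC, which concatenates to tB ttC tB tB CtC tB ttC tB ttC CtC tB CtC.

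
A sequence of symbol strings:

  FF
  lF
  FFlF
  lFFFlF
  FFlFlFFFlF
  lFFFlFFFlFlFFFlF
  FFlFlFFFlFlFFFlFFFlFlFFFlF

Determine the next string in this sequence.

lFFFlFFFlFlFFFlFFFlFlFFFlFlFFFlFFFlFlFFFlF

From term 3 onward, concatenate the second-to-last term with the last: FF·lF = FFlF, lF·FFlF = lFFFlF, …
The next term joins lFFFlFFFlFlFFFlF and FFlFlFFFlFlFFFlFFFlFlFFFlF.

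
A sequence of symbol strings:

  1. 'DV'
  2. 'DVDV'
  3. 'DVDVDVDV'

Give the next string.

Each string is two copies of the previous one concatenated.
So the next term is two copies of DVDVDVDV.

DVDVDVDVDVDVDVDV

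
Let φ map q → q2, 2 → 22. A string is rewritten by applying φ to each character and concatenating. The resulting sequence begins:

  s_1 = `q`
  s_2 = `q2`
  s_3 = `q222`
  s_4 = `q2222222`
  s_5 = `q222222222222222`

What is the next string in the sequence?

q2222222222222222222222222222222

Applying the rule to each of the 16 symbols of q222222222222222 gives the pieces q2 22 22 22 22 22 22 22 22 22 22 22 22 22 22 22, which concatenate to the answer.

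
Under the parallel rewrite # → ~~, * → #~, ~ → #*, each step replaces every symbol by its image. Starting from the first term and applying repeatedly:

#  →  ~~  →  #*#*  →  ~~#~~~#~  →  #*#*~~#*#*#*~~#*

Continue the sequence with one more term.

~~#~~~#~#*#*~~#~~~#~~~#~#*#*~~#~

φ(#*#*~~#*#*#*~~#*) expands symbol-by-symbol to ~~ #~ ~~ #~ #* #* ~~ #~ ~~ #~ ~~ #~ #* #* ~~ #~; joining the 16 pieces gives the next term.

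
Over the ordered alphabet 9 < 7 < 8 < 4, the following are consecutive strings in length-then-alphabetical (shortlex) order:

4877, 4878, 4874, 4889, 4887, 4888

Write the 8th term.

4849

Stepping forward 2 times from 4888: 4888 → 4884, then the target.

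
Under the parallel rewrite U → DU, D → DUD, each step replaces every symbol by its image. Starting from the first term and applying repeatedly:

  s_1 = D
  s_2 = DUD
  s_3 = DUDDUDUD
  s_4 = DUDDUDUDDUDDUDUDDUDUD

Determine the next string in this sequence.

Rewriting the 21 symbols of DUDDUDUDDUDDUDUDDUDUD one by one yields DUD DU DUD DUD DU DUD DU DUD DUD DU DUD DUD DU DUD DU DUD DUD DU DUD DU DUD; concatenated:

DUDDUDUDDUDDUDUDDUDUDDUDDUDUDDUDDUDUDDUDUDDUDDUDUDDUDUD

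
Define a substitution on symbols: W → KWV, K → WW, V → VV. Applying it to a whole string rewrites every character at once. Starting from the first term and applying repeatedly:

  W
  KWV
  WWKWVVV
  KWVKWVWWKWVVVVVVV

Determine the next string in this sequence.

Rewriting the 17 symbols of KWVKWVWWKWVVVVVVV one by one yields WW KWV VV WW KWV VV KWV KWV WW KWV VV VV VV VV VV VV VV; concatenated:

WWKWVVVWWKWVVVKWVKWVWWKWVVVVVVVVVVVVVVV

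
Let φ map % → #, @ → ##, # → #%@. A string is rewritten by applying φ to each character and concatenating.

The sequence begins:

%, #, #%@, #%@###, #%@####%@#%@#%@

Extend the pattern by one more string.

φ(#%@####%@#%@#%@) expands symbol-by-symbol to #%@ # ## #%@ #%@ #%@ #%@ # ## #%@ # ## #%@ # ##; joining the 15 pieces gives the next term.

#%@####%@#%@#%@#%@####%@####%@###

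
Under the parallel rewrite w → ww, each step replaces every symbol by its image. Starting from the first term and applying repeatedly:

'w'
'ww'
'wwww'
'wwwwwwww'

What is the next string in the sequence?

Rewriting each symbol of wwwwwwww: w→ww, w→ww, w→ww, w→ww, w→ww, w→ww, w→ww, w→ww, which concatenates to ww ww ww ww ww ww ww ww.

wwwwwwwwwwwwwwww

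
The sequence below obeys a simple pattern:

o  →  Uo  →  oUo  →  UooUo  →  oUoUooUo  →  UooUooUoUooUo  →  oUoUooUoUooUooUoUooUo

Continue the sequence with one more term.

UooUooUoUooUooUoUooUoUooUooUoUooUo

From term 3 onward, concatenate the second-to-last term with the last: o·Uo = oUo, Uo·oUo = UooUo, …
Continuing: UooUooUoUooUo · oUoUooUoUooUooUoUooUo gives term 8.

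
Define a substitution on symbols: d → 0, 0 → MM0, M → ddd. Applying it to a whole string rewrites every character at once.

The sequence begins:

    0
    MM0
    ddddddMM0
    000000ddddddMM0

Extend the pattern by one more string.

MM0MM0MM0MM0MM0MM0000000ddddddMM0

Replace each of the 15 characters of 000000ddddddMM0 in place — MM0 MM0 MM0 MM0 MM0 MM0 0 0 0 0 0 0 ddd ddd MM0 — and concatenate.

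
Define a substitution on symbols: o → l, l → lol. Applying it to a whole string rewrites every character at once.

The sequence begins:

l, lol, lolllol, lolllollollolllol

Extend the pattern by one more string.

φ(lolllollollolllol) expands symbol-by-symbol to lol l lol lol lol l lol lol l lol lol l lol lol lol l lol; joining the 17 pieces gives the next term.

lolllollollolllollolllollolllollollolllol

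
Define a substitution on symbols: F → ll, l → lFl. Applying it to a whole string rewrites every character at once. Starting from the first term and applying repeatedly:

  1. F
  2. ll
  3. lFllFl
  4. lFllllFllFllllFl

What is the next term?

φ(lFllllFllFllllFl) expands symbol-by-symbol to lFl ll lFl lFl lFl lFl ll lFl lFl ll lFl lFl lFl lFl ll lFl; joining the 16 pieces gives the next term.

lFllllFllFllFllFllllFllFllllFllFllFllFllllFl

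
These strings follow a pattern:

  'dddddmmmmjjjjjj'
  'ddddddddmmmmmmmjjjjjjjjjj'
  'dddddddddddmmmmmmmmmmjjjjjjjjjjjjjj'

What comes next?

ddddddddddddddmmmmmmmmmmmmmjjjjjjjjjjjjjjjjjj

Term n consists of 3n-1 d's, followed by 3n-2 m's, followed by 4n-2 j's, where the shown terms are n = 2, 3, 4.
At n = 5 the blocks have lengths 14, 13, 18.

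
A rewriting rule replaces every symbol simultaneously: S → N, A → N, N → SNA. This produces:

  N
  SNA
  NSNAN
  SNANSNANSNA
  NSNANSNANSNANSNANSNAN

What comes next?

φ(NSNANSNANSNANSNANSNAN) expands symbol-by-symbol to SNA N SNA N SNA N SNA N SNA N SNA N SNA N SNA N SNA N SNA N SNA; joining the 21 pieces gives the next term.

SNANSNANSNANSNANSNANSNANSNANSNANSNANSNANSNA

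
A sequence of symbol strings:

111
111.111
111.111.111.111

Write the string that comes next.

111.111.111.111.111.111.111.111

Each string is two copies of the previous one joined by '.'.
So the next term is two copies of 111.111.111.111 with '.' between the halves.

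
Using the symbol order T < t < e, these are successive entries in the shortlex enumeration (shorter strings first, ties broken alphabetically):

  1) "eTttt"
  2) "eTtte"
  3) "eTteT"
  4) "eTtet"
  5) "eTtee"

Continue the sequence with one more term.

Find the rightmost character of eTtee below e, bump it to the next letter, and reset everything to its right to T.

eTeTT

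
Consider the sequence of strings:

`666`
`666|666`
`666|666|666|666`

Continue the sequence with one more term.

666|666|666|666|666|666|666|666

Every step duplicates the string with '|' between the halves.
So the next term is two copies of 666|666|666|666 with '|' between the halves.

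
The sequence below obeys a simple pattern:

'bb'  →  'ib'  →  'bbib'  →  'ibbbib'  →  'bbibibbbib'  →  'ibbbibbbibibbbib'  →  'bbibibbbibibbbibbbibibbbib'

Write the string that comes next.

ibbbibbbibibbbibbbibibbbibibbbibbbibibbbib

Each term (from the third on) is the two preceding terms concatenated in order: term 3 = bb·ib = bbib.
So term 8 is ibbbibbbibibbbib·bbibibbbibibbbibbbibibbbib.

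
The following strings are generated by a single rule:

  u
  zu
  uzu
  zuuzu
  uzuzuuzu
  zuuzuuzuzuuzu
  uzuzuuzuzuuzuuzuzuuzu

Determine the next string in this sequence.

zuuzuuzuzuuzuuzuzuuzuzuuzuuzuzuuzu

Each term (from the third on) is the two preceding terms concatenated in order: term 3 = u·zu = uzu.
The next term joins zuuzuuzuzuuzu and uzuzuuzuzuuzuuzuzuuzu.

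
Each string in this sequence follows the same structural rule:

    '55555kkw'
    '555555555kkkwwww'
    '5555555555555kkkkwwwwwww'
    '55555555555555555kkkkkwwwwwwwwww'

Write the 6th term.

Reading off run lengths: 5 runs 5, 9, 13, 17; k runs 2, 3, 4, 5; w runs 1, 4, 7, 10 — each is linear in n (n = 1, 2, …).
Setting n = 6 gives 25, 7, 16 characters in each block.

5555555555555555555555555kkkkkkkwwwwwwwwwwwwwwww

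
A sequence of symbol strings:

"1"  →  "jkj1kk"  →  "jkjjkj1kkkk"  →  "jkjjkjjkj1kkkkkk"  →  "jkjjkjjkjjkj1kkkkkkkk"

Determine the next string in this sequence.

jkjjkjjkjjkjjkj1kkkkkkkkkk

s(k+1) = jkj·s(k)·kk, so each term gains jkj as a prefix and kk as a suffix.
So the next term is jkj·jkjjkjjkjjkj1kkkkkkkk·kk.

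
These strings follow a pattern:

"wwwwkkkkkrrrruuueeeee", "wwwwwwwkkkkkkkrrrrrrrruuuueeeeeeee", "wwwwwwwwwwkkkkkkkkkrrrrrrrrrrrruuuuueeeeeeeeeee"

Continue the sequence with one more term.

wwwwwwwwwwwwwkkkkkkkkkkkrrrrrrrrrrrrrrrruuuuuueeeeeeeeeeeeee

The n-th term is 3n+1 w's then 2n+3 k's then 4n r's then n+2 u's then 3n+2 e's (n = 1, 2, …).
For the next term, n = 4, so the run lengths are 13, 11, 16, 6, 14.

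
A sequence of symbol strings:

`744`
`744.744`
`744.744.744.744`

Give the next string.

s(k+1) = s(k)·.·s(k) — each term doubles the last with '.' between the halves.
Doubling 744.744.744.744 with '.' between the halves:

744.744.744.744.744.744.744.744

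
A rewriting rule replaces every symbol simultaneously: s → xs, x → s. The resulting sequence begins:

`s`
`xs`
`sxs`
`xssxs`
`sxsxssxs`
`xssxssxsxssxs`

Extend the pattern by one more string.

Applying the rule to each of the 13 symbols of xssxssxsxssxs gives the pieces s xs xs s xs xs s xs s xs xs s xs, which concatenate to the answer.

sxsxssxsxssxssxsxssxs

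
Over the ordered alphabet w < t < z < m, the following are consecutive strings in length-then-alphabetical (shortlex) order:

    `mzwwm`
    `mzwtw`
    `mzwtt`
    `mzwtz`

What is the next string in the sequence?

mzwtm

Treat mzwtz as a base-4 numeral over the given alphabet and add one, carrying through any trailing m's.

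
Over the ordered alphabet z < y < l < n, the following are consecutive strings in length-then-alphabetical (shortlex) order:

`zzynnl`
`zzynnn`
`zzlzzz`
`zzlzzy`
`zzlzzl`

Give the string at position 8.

zzlzyy

Stepping forward 3 times from zzlzzl: zzlzzl → zzlzzn → zzlzyz, then the target.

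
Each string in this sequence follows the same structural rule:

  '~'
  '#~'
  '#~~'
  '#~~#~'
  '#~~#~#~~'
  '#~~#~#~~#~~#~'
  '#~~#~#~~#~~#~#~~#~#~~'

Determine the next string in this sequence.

From term 3 onward, concatenate the last term with the second-to-last: #~·~ = #~~, #~~·#~ = #~~#~, …
So term 8 is #~~#~#~~#~~#~#~~#~#~~·#~~#~#~~#~~#~.

#~~#~#~~#~~#~#~~#~#~~#~~#~#~~#~~#~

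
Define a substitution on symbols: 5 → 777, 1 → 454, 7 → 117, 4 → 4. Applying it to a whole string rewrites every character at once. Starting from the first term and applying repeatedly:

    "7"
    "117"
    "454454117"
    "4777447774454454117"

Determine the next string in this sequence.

Rewriting the 19 symbols of 4777447774454454117 one by one yields 4 117 117 117 4 4 117 117 117 4 4 777 4 4 777 4 454 454 117; concatenated:

41171171174411711711744777447774454454117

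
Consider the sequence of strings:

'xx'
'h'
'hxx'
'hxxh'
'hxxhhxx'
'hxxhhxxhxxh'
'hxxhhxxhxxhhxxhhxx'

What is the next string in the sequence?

hxxhhxxhxxhhxxhhxxhxxhhxxhxxh

Each term (from the third on) is the previous term followed by the one before it: term 3 = h·xx = hxx.
The next term joins hxxhhxxhxxhhxxhhxx and hxxhhxxhxxh.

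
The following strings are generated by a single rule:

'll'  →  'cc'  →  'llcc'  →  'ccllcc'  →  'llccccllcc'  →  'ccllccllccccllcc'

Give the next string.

llccccllccccllccllccccllcc

From term 3 onward, concatenate the second-to-last term with the last: ll·cc = llcc, cc·llcc = ccllcc, …
The next term joins llccccllcc and ccllccllccccllcc.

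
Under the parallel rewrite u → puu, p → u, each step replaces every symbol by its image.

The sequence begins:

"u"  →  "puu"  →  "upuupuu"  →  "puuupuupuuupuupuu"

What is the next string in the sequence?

Applying the rule to each of the 17 symbols of puuupuupuuupuupuu gives the pieces u puu puu puu u puu puu u puu puu puu u puu puu u puu puu, which concatenate to the answer.

upuupuupuuupuupuuupuupuupuuupuupuuupuupuu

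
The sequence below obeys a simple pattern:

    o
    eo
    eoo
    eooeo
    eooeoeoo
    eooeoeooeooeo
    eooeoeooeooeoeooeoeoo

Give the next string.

eooeoeooeooeoeooeoeooeooeoeooeooeo

From term 3 onward, concatenate the last term with the second-to-last: eo·o = eoo, eoo·eo = eooeo, …
The next term joins eooeoeooeooeoeooeoeoo and eooeoeooeooeo.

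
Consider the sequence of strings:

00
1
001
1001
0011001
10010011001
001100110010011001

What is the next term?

10010011001001100110010011001

From term 3 onward, concatenate the second-to-last term with the last: 00·1 = 001, 1·001 = 1001, …
So term 8 is 10010011001·001100110010011001.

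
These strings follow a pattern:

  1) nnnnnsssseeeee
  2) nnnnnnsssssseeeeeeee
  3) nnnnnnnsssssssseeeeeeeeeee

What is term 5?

The n-th term is n+3 n's then 2n s's then 3n-1 e's, where the shown terms are n = 2, 3, 4.
Setting n = 6 gives 9, 12, 17 characters in each block.

nnnnnnnnnsssssssssssseeeeeeeeeeeeeeeee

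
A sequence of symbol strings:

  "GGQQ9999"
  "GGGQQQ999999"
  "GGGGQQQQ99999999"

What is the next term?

GGGGGQQQQQ9999999999

Each string has the form G^{n} Q^{n} 9^{2n}, where the shown terms are n = 2, 3, 4.
At n = 5 the blocks have lengths 5, 5, 10.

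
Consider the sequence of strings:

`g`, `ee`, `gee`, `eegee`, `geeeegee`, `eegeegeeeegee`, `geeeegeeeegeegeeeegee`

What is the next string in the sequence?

This is a Fibonacci-style word recurrence s(k) = s(k−2)·s(k−1): e.g. g·ee = gee.
So term 8 is eegeegeeeegee·geeeegeeeegeegeeeegee.

eegeegeeeegeegeeeegeeeegeegeeeegee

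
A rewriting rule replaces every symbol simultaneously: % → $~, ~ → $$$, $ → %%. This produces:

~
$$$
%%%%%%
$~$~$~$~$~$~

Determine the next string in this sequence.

Apply φ to $~$~$~$~$~$~ symbol by symbol: $→%%, ~→$$$, $→%%, ~→$$$, $→%%, ~→$$$, $→%%, ~→$$$, $→%%, ~→$$$, $→%%, ~→$$$; joined: %% $$$ %% $$$ %% $$$ %% $$$ %% $$$ %% $$$.

%%$$$%%$$$%%$$$%%$$$%%$$$%%$$$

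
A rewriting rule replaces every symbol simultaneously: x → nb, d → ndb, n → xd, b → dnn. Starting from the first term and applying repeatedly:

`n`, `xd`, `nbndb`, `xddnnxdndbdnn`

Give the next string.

nbndbndbxdxdnbndbxdndbdnnndbxdxd

φ(xddnnxdndbdnn) expands symbol-by-symbol to nb ndb ndb xd xd nb ndb xd ndb dnn ndb xd xd; joining the 13 pieces gives the next term.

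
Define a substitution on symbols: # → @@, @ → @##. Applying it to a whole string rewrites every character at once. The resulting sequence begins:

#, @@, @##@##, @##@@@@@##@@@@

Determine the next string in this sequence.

Rewriting the 14 symbols of @##@@@@@##@@@@ one by one yields @## @@ @@ @## @## @## @## @## @@ @@ @## @## @## @##; concatenated:

@##@@@@@##@##@##@##@##@@@@@##@##@##@##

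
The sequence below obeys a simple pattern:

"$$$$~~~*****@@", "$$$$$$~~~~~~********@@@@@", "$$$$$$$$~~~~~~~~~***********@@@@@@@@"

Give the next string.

Term n consists of 2n+2 $'s, followed by 3n ~'s, followed by 3n+2 *'s, followed by 3n-1 @'s (n = 1, 2, …).
At n = 4 the blocks have lengths 10, 12, 14, 11.

$$$$$$$$$$~~~~~~~~~~~~**************@@@@@@@@@@@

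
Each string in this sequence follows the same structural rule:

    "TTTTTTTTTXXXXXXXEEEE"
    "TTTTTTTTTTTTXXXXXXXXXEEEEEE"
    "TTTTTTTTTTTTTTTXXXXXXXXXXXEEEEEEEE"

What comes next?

TTTTTTTTTTTTTTTTTTXXXXXXXXXXXXXEEEEEEEEEE

Each string has the form T^{3n} X^{2n+1} E^{2n-2}, where the shown terms are n = 3, 4, 5.
Setting n = 6 gives 18, 13, 10 characters in each block.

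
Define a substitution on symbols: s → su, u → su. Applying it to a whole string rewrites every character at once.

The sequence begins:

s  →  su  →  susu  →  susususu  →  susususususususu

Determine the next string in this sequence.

φ(susususususususu) expands symbol-by-symbol to su su su su su su su su su su su su su su su su; joining the 16 pieces gives the next term.

susususususususususususususususu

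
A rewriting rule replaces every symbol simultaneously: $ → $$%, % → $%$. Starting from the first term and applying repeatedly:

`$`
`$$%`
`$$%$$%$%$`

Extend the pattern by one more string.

$$%$$%$%$$$%$$%$%$$$%$%$$$%

Expanding $$%$$%$%$: $→$$%, $→$$%, %→$%$, $→$$%, $→$$%, %→$%$, $→$$%, %→$%$, $→$$%. Concatenated: $$% $$% $%$ $$% $$% $%$ $$% $%$ $$%.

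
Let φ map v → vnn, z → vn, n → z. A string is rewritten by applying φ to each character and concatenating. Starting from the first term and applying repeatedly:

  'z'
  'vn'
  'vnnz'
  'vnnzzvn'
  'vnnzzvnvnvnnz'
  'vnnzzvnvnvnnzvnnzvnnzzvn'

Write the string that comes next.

vnnzzvnvnvnnzvnnzvnnzzvnvnnzzvnvnnzzvnvnvnnz

φ(vnnzzvnvnvnnzvnnzvnnzzvn) expands symbol-by-symbol to vnn z z vn vn vnn z vnn z vnn z z vn vnn z z vn vnn z z vn vn vnn z; joining the 24 pieces gives the next term.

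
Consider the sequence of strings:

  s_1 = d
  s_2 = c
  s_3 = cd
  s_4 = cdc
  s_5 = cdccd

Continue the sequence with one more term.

cdccdcdc

This is a Fibonacci-style word recurrence s(k) = s(k−1)·s(k−2): e.g. c·d = cd.
The next term joins cdccd and cdc.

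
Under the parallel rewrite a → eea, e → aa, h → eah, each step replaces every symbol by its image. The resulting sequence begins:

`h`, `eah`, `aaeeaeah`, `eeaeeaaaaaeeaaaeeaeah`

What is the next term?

Applying the rule to each of the 21 symbols of eeaeeaaaaaeeaaaeeaeah gives the pieces aa aa eea aa aa eea eea eea eea eea aa aa eea eea eea aa aa eea aa eea eah, which concatenate to the answer.

aaaaeeaaaaaeeaeeaeeaeeaeeaaaaaeeaeeaeeaaaaaeeaaaeeaeah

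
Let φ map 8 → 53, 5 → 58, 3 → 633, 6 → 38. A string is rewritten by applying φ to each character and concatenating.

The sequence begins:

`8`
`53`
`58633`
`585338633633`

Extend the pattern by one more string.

Expanding 585338633633: 5→58, 8→53, 5→58, 3→633, 3→633, 8→53, 6→38, 3→633, 3→633, 6→38, 3→633, 3→633. Concatenated: 58 53 58 633 633 53 38 633 633 38 633 633.

585358633633533863363338633633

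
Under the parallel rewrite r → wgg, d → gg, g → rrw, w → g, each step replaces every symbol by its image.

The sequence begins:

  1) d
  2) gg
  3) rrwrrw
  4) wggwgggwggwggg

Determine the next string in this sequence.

grrwrrwgrrwrrwrrwgrrwrrwgrrwrrwrrw

φ(wggwgggwggwggg) expands symbol-by-symbol to g rrw rrw g rrw rrw rrw g rrw rrw g rrw rrw rrw; joining the 14 pieces gives the next term.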